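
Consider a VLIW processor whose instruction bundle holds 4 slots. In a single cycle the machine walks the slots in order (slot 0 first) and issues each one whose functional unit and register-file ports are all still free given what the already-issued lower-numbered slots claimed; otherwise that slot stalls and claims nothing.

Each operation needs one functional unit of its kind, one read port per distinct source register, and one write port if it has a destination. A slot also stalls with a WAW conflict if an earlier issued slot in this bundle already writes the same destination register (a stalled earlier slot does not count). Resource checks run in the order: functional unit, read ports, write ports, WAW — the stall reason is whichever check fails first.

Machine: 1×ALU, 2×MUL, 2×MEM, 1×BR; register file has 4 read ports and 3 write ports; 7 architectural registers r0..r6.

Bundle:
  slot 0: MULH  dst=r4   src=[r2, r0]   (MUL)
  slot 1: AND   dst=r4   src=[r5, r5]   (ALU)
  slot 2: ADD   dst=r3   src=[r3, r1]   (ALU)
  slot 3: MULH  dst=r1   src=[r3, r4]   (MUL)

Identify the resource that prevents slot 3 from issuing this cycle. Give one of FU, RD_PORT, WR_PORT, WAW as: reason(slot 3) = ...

reason(slot 3) = RD_PORT

#0 MUL src=r2,r0 dispatched  <A:1 Mu:1 Ld:2 B:1 rd:2 wr:2>
#1 ALU src=r5,r5 held:WAW  <A:1 Mu:1 Ld:2 B:1 rd:2 wr:2>
#2 ALU src=r3,r1 dispatched  <A:0 Mu:1 Ld:2 B:1 rd:0 wr:1>
#3 MUL src=r3,r4 held:RD_PORT  <A:0 Mu:1 Ld:2 B:1 rd:0 wr:1>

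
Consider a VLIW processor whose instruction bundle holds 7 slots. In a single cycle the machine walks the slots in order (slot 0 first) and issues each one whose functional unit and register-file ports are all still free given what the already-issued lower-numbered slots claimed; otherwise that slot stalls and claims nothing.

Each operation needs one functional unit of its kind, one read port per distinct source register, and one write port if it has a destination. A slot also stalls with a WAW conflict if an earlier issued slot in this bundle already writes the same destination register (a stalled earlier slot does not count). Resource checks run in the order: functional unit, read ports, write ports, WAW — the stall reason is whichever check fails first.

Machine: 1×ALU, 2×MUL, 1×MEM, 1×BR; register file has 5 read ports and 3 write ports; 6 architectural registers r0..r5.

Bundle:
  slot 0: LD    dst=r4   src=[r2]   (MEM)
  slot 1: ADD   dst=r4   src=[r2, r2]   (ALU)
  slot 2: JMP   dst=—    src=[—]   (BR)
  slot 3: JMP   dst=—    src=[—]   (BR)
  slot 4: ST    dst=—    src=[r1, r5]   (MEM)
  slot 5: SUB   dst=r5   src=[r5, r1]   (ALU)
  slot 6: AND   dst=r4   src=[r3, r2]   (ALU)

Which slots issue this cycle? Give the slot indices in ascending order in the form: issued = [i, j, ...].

[0] MEM needs rd=1 wr=1: ok; after: ALU=1 MUL=2 MEM=0 BR=1, R=4, W=2
[1] ALU needs rd=1 wr=1: WAW; after: ALU=1 MUL=2 MEM=0 BR=1, R=4, W=2
[2] BR needs rd=0 wr=0: ok; after: ALU=1 MUL=2 MEM=0 BR=0, R=4, W=2
[3] BR needs rd=0 wr=0: FU; after: ALU=1 MUL=2 MEM=0 BR=0, R=4, W=2
[4] MEM needs rd=2 wr=0: FU; after: ALU=1 MUL=2 MEM=0 BR=0, R=4, W=2
[5] ALU needs rd=2 wr=1: ok; after: ALU=0 MUL=2 MEM=0 BR=0, R=2, W=1
[6] ALU needs rd=2 wr=1: FU; after: ALU=0 MUL=2 MEM=0 BR=0, R=2, W=1

issued = [0, 2, 5]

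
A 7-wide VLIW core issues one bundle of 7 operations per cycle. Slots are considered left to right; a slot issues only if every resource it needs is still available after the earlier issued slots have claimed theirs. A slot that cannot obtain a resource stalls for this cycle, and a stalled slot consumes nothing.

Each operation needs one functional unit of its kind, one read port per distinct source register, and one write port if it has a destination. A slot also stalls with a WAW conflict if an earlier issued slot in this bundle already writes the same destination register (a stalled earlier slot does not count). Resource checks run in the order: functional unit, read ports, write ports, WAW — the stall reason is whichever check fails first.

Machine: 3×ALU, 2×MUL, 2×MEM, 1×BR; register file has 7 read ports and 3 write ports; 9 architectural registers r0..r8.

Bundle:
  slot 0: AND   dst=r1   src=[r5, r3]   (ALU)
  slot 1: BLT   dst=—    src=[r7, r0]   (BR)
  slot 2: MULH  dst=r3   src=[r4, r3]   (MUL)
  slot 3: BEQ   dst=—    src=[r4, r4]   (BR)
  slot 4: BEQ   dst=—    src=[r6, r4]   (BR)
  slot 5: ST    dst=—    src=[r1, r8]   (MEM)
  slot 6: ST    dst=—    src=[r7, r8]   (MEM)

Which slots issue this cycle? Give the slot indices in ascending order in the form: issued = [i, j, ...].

  0. ALU→r1 ⇒ go  {2A/2Mu/2Ld/1B | 5r 2w}
  1. BR ⇒ go  {2A/2Mu/2Ld/0B | 3r 2w}
  2. MUL→r3 ⇒ go  {2A/1Mu/2Ld/0B | 1r 1w}
  3. BR ⇒ no(FU)  {2A/1Mu/2Ld/0B | 1r 1w}
  4. BR ⇒ no(FU)  {2A/1Mu/2Ld/0B | 1r 1w}
  5. MEM ⇒ no(RD_PORT)  {2A/1Mu/2Ld/0B | 1r 1w}
  6. MEM ⇒ no(RD_PORT)  {2A/1Mu/2Ld/0B | 1r 1w}

issued = [0, 1, 2]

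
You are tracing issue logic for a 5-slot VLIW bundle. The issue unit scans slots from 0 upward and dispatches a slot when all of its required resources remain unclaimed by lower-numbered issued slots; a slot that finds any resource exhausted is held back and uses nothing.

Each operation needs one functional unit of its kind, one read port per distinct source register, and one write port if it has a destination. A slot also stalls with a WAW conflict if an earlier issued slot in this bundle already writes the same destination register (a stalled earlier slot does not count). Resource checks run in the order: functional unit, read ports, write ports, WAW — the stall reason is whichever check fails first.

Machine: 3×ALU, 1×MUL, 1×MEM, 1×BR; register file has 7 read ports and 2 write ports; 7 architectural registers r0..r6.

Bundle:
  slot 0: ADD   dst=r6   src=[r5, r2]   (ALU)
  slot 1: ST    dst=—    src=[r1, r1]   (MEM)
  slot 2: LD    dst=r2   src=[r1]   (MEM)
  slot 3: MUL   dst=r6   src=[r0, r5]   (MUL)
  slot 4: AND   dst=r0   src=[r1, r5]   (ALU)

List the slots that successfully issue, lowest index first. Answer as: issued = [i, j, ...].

#0 ALU src=r5,r2 dispatched  <A:2 Mu:1 Ld:1 B:1 rd:5 wr:1>
#1 MEM src=r1,r1 dispatched  <A:2 Mu:1 Ld:0 B:1 rd:4 wr:1>
#2 MEM src=r1 held:FU  <A:2 Mu:1 Ld:0 B:1 rd:4 wr:1>
#3 MUL src=r0,r5 held:WAW  <A:2 Mu:1 Ld:0 B:1 rd:4 wr:1>
#4 ALU src=r1,r5 dispatched  <A:1 Mu:1 Ld:0 B:1 rd:2 wr:0>

issued = [0, 1, 4]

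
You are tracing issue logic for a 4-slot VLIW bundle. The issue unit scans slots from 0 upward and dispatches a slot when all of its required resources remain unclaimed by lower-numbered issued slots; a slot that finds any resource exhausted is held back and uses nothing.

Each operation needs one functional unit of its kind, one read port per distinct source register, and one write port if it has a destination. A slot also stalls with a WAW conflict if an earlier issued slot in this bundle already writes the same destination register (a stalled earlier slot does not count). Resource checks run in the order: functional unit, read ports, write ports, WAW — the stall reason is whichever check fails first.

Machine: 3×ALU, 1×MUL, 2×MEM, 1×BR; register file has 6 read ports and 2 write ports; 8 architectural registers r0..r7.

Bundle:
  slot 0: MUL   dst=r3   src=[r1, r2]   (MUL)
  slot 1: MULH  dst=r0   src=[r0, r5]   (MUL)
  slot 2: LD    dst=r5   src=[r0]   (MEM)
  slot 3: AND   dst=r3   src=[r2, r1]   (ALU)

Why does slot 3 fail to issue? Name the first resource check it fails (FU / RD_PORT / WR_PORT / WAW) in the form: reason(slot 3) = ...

[0] MUL needs rd=2 wr=1: ok; after: ALU=3 MUL=0 MEM=2 BR=1, R=4, W=1
[1] MUL needs rd=2 wr=1: FU; after: ALU=3 MUL=0 MEM=2 BR=1, R=4, W=1
[2] MEM needs rd=1 wr=1: ok; after: ALU=3 MUL=0 MEM=1 BR=1, R=3, W=0
[3] ALU needs rd=2 wr=1: WR_PORT; after: ALU=3 MUL=0 MEM=1 BR=1, R=3, W=0

reason(slot 3) = WR_PORT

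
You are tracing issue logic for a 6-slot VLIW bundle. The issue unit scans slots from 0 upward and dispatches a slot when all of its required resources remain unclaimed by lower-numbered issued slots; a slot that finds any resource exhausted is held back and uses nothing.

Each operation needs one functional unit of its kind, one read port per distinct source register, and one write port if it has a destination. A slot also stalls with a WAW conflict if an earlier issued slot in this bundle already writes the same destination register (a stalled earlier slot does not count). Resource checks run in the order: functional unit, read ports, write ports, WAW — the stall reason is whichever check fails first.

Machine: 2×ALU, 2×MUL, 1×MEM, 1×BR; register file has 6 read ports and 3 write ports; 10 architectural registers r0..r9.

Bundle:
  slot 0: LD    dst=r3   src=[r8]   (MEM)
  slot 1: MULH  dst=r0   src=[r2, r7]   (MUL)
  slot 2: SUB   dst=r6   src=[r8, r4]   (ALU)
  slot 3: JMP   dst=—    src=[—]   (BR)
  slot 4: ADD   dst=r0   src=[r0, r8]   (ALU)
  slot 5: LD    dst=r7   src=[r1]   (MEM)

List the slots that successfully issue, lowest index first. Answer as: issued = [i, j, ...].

#0 MEM src=r8 dispatched  <A:2 Mu:2 Ld:0 B:1 rd:5 wr:2>
#1 MUL src=r2,r7 dispatched  <A:2 Mu:1 Ld:0 B:1 rd:3 wr:1>
#2 ALU src=r8,r4 dispatched  <A:1 Mu:1 Ld:0 B:1 rd:1 wr:0>
#3 BR src=- dispatched  <A:1 Mu:1 Ld:0 B:0 rd:1 wr:0>
#4 ALU src=r0,r8 held:RD_PORT  <A:1 Mu:1 Ld:0 B:0 rd:1 wr:0>
#5 MEM src=r1 held:FU  <A:1 Mu:1 Ld:0 B:0 rd:1 wr:0>

issued = [0, 1, 2, 3]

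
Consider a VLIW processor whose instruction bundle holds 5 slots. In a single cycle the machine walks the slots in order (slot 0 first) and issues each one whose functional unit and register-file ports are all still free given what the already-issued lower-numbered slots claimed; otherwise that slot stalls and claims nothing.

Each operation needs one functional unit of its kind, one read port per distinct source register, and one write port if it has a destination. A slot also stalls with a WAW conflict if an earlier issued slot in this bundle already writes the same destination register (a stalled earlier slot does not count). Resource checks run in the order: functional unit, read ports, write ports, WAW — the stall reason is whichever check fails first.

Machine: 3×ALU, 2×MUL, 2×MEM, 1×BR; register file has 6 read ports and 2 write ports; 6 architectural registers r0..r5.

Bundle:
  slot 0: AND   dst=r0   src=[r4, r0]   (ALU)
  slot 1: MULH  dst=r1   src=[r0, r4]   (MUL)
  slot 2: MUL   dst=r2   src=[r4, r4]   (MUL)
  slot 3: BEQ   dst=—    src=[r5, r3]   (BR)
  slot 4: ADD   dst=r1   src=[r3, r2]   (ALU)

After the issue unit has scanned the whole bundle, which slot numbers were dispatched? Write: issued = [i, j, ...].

#0 ALU src=r4,r0 dispatched  <A:2 Mu:2 Ld:2 B:1 rd:4 wr:1>
#1 MUL src=r0,r4 dispatched  <A:2 Mu:1 Ld:2 B:1 rd:2 wr:0>
#2 MUL src=r4,r4 held:WR_PORT  <A:2 Mu:1 Ld:2 B:1 rd:2 wr:0>
#3 BR src=r5,r3 dispatched  <A:2 Mu:1 Ld:2 B:0 rd:0 wr:0>
#4 ALU src=r3,r2 held:RD_PORT  <A:2 Mu:1 Ld:2 B:0 rd:0 wr:0>

issued = [0, 1, 3]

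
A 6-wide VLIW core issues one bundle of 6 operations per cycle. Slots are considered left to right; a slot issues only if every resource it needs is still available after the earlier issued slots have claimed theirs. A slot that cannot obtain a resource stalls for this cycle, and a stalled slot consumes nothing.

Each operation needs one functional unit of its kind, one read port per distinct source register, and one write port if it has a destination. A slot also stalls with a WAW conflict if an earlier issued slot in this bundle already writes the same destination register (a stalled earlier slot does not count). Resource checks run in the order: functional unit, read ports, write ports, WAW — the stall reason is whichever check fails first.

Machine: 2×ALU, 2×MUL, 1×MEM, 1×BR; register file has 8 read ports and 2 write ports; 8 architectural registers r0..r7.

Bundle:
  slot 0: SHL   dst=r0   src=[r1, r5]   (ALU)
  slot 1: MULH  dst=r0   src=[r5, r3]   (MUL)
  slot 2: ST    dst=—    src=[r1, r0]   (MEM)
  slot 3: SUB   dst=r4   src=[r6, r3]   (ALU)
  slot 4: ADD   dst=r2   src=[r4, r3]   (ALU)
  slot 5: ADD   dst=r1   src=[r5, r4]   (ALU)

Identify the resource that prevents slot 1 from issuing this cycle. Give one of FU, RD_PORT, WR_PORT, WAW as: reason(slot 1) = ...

reason(slot 1) = WAW

(0) want 1×ALU +2rd +1wr — yes → AL1|MU2|ME1|BR1|rd6|wr1
(1) want 1×MUL +2rd +1wr — WAW → AL1|MU2|ME1|BR1|rd6|wr1
(2) want 1×MEM +2rd +0wr — yes → AL1|MU2|ME0|BR1|rd4|wr1
(3) want 1×ALU +2rd +1wr — yes → AL0|MU2|ME0|BR1|rd2|wr0
(4) want 1×ALU +2rd +1wr — FU → AL0|MU2|ME0|BR1|rd2|wr0
(5) want 1×ALU +2rd +1wr — FU → AL0|MU2|ME0|BR1|rd2|wr0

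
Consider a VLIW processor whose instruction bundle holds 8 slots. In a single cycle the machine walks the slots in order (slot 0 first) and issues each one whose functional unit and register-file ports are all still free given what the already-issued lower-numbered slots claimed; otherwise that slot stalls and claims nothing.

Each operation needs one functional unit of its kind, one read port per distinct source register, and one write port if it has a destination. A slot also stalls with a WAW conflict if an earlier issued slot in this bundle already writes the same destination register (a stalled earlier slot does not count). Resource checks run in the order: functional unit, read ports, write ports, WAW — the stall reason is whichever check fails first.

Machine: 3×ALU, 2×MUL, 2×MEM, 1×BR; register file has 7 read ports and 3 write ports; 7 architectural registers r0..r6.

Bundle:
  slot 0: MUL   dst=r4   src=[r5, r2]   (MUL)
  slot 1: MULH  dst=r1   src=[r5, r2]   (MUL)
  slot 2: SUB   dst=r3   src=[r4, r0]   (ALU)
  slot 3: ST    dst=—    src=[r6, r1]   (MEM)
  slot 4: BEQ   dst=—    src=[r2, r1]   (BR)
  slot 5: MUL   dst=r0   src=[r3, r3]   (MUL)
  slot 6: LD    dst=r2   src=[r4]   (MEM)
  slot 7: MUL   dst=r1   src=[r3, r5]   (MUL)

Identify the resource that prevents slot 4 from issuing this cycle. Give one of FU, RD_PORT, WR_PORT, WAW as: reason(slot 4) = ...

[0] MUL needs rd=2 wr=1: ok; after: ALU=3 MUL=1 MEM=2 BR=1, R=5, W=2
[1] MUL needs rd=2 wr=1: ok; after: ALU=3 MUL=0 MEM=2 BR=1, R=3, W=1
[2] ALU needs rd=2 wr=1: ok; after: ALU=2 MUL=0 MEM=2 BR=1, R=1, W=0
[3] MEM needs rd=2 wr=0: RD_PORT; after: ALU=2 MUL=0 MEM=2 BR=1, R=1, W=0
[4] BR needs rd=2 wr=0: RD_PORT; after: ALU=2 MUL=0 MEM=2 BR=1, R=1, W=0
[5] MUL needs rd=1 wr=1: FU; after: ALU=2 MUL=0 MEM=2 BR=1, R=1, W=0
[6] MEM needs rd=1 wr=1: WR_PORT; after: ALU=2 MUL=0 MEM=2 BR=1, R=1, W=0
[7] MUL needs rd=2 wr=1: FU; after: ALU=2 MUL=0 MEM=2 BR=1, R=1, W=0

reason(slot 4) = RD_PORT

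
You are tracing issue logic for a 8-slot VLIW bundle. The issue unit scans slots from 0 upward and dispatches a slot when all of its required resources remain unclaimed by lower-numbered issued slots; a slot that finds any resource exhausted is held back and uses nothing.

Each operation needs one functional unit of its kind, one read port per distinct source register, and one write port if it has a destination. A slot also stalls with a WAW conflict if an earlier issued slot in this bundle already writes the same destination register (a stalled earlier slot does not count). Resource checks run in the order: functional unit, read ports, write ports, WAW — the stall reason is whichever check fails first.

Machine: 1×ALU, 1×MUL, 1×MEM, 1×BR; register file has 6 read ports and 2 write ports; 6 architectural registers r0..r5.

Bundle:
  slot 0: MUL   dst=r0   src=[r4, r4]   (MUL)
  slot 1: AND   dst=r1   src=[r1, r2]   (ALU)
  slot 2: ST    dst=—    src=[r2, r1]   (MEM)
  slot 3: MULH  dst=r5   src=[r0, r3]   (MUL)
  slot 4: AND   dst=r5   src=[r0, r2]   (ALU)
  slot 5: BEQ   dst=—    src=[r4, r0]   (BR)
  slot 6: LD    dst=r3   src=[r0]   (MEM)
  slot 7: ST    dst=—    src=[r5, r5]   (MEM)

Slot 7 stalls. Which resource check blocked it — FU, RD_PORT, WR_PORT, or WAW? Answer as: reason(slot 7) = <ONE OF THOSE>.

(0) want 1×MUL +1rd +1wr — yes → AL1|MU0|ME1|BR1|rd5|wr1
(1) want 1×ALU +2rd +1wr — yes → AL0|MU0|ME1|BR1|rd3|wr0
(2) want 1×MEM +2rd +0wr — yes → AL0|MU0|ME0|BR1|rd1|wr0
(3) want 1×MUL +2rd +1wr — FU → AL0|MU0|ME0|BR1|rd1|wr0
(4) want 1×ALU +2rd +1wr — FU → AL0|MU0|ME0|BR1|rd1|wr0
(5) want 1×BR +2rd +0wr — RD_PORT → AL0|MU0|ME0|BR1|rd1|wr0
(6) want 1×MEM +1rd +1wr — FU → AL0|MU0|ME0|BR1|rd1|wr0
(7) want 1×MEM +1rd +0wr — FU → AL0|MU0|ME0|BR1|rd1|wr0

reason(slot 7) = FU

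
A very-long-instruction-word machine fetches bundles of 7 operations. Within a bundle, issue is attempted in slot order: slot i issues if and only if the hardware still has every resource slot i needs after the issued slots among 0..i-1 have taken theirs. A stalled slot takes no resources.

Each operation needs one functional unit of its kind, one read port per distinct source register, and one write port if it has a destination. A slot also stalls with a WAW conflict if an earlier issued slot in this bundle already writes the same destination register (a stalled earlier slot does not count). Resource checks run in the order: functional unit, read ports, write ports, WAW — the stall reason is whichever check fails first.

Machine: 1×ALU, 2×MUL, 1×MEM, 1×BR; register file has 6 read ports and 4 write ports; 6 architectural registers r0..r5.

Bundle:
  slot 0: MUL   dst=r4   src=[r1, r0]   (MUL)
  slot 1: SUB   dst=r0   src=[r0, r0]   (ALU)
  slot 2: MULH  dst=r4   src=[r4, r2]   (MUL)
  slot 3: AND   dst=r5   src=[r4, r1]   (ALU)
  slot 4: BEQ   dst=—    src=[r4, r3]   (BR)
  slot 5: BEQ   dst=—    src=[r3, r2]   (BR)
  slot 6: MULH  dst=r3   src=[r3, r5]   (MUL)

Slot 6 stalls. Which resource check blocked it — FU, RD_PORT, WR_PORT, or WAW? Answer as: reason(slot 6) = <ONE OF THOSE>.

slot 0 (MUL): ISSUE — free A1,Mu1,Ld1,B1 rp4 wp3
slot 1 (ALU): ISSUE — free A0,Mu1,Ld1,B1 rp3 wp2
slot 2 (MUL): stall WAW — free A0,Mu1,Ld1,B1 rp3 wp2
slot 3 (ALU): stall FU — free A0,Mu1,Ld1,B1 rp3 wp2
slot 4 (BR): ISSUE — free A0,Mu1,Ld1,B0 rp1 wp2
slot 5 (BR): stall FU — free A0,Mu1,Ld1,B0 rp1 wp2
slot 6 (MUL): stall RD_PORT — free A0,Mu1,Ld1,B0 rp1 wp2

reason(slot 6) = RD_PORT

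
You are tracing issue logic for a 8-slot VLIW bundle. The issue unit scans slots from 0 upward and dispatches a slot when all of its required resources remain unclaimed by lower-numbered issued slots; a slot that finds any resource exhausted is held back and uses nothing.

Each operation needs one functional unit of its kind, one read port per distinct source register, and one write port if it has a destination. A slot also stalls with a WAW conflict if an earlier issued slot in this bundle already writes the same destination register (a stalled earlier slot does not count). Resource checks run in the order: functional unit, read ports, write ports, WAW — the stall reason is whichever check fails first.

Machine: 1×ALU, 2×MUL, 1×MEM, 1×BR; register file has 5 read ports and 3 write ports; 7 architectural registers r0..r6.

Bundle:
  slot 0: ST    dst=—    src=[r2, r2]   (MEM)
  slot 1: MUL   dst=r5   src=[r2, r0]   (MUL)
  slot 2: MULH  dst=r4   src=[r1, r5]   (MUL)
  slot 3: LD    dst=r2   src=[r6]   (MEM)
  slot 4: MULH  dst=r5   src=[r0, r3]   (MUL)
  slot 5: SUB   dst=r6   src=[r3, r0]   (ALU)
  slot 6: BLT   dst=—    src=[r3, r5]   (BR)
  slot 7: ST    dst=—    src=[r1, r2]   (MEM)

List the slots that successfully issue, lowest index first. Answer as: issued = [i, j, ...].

issued = [0, 1, 2]

slot 0 (MEM): ISSUE — free A1,Mu2,Ld0,B1 rp4 wp3
slot 1 (MUL): ISSUE — free A1,Mu1,Ld0,B1 rp2 wp2
slot 2 (MUL): ISSUE — free A1,Mu0,Ld0,B1 rp0 wp1
slot 3 (MEM): stall FU — free A1,Mu0,Ld0,B1 rp0 wp1
slot 4 (MUL): stall FU — free A1,Mu0,Ld0,B1 rp0 wp1
slot 5 (ALU): stall RD_PORT — free A1,Mu0,Ld0,B1 rp0 wp1
slot 6 (BR): stall RD_PORT — free A1,Mu0,Ld0,B1 rp0 wp1
slot 7 (MEM): stall FU — free A1,Mu0,Ld0,B1 rp0 wp1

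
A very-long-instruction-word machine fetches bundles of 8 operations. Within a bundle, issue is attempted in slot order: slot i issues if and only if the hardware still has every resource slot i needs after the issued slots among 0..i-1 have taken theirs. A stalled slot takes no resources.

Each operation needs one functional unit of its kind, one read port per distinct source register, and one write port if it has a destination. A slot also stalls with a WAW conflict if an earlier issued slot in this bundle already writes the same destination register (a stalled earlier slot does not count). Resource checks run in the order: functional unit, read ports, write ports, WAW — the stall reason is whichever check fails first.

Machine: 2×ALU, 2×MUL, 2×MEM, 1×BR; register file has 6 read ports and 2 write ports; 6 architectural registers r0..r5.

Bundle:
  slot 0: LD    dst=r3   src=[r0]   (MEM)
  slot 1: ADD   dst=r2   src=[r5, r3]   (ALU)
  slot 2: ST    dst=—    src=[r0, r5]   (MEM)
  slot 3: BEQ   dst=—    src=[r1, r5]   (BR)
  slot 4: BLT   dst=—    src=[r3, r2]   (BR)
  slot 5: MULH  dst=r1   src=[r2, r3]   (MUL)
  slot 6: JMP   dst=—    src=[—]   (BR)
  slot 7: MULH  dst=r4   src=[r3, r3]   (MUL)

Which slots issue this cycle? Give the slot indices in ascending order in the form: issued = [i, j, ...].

#0 MEM src=r0 dispatched  <A:2 Mu:2 Ld:1 B:1 rd:5 wr:1>
#1 ALU src=r5,r3 dispatched  <A:1 Mu:2 Ld:1 B:1 rd:3 wr:0>
#2 MEM src=r0,r5 dispatched  <A:1 Mu:2 Ld:0 B:1 rd:1 wr:0>
#3 BR src=r1,r5 held:RD_PORT  <A:1 Mu:2 Ld:0 B:1 rd:1 wr:0>
#4 BR src=r3,r2 held:RD_PORT  <A:1 Mu:2 Ld:0 B:1 rd:1 wr:0>
#5 MUL src=r2,r3 held:RD_PORT  <A:1 Mu:2 Ld:0 B:1 rd:1 wr:0>
#6 BR src=- dispatched  <A:1 Mu:2 Ld:0 B:0 rd:1 wr:0>
#7 MUL src=r3,r3 held:WR_PORT  <A:1 Mu:2 Ld:0 B:0 rd:1 wr:0>

issued = [0, 1, 2, 6]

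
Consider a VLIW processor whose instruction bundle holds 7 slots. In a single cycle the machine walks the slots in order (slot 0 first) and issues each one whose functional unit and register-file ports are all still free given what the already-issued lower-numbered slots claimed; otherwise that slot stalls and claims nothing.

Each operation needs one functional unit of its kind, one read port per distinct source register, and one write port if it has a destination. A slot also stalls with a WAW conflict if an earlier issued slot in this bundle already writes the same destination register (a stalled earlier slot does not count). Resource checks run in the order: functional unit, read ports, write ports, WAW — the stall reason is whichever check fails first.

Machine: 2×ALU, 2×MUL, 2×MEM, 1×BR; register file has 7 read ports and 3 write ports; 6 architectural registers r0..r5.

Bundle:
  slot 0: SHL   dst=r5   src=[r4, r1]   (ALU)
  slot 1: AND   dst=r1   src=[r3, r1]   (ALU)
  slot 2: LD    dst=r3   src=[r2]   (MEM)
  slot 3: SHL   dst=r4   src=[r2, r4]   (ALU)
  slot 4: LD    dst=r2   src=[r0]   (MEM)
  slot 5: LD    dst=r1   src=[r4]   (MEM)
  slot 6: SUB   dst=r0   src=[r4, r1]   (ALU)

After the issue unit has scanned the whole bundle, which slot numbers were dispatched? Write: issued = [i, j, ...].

issued = [0, 1, 2]

#0 ALU src=r4,r1 dispatched  <A:1 Mu:2 Ld:2 B:1 rd:5 wr:2>
#1 ALU src=r3,r1 dispatched  <A:0 Mu:2 Ld:2 B:1 rd:3 wr:1>
#2 MEM src=r2 dispatched  <A:0 Mu:2 Ld:1 B:1 rd:2 wr:0>
#3 ALU src=r2,r4 held:FU  <A:0 Mu:2 Ld:1 B:1 rd:2 wr:0>
#4 MEM src=r0 held:WR_PORT  <A:0 Mu:2 Ld:1 B:1 rd:2 wr:0>
#5 MEM src=r4 held:WR_PORT  <A:0 Mu:2 Ld:1 B:1 rd:2 wr:0>
#6 ALU src=r4,r1 held:FU  <A:0 Mu:2 Ld:1 B:1 rd:2 wr:0>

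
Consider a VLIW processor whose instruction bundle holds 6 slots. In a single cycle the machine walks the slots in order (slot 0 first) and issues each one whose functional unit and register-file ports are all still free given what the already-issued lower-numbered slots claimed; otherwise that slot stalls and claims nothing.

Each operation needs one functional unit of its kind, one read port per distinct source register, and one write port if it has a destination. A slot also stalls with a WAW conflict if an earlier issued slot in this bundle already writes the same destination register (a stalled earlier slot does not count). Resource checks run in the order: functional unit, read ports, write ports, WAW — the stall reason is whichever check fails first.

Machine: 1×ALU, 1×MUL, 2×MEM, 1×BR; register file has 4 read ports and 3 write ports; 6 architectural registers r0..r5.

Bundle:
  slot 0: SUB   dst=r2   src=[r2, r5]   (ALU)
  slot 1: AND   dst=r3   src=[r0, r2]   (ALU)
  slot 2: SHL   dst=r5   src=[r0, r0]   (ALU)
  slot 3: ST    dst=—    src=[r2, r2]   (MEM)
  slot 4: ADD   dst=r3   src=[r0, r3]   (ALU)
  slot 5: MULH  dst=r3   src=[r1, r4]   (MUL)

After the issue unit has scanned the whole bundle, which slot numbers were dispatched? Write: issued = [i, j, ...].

(0) want 1×ALU +2rd +1wr — yes → AL0|MU1|ME2|BR1|rd2|wr2
(1) want 1×ALU +2rd +1wr — FU → AL0|MU1|ME2|BR1|rd2|wr2
(2) want 1×ALU +1rd +1wr — FU → AL0|MU1|ME2|BR1|rd2|wr2
(3) want 1×MEM +1rd +0wr — yes → AL0|MU1|ME1|BR1|rd1|wr2
(4) want 1×ALU +2rd +1wr — FU → AL0|MU1|ME1|BR1|rd1|wr2
(5) want 1×MUL +2rd +1wr — RD_PORT → AL0|MU1|ME1|BR1|rd1|wr2

issued = [0, 3]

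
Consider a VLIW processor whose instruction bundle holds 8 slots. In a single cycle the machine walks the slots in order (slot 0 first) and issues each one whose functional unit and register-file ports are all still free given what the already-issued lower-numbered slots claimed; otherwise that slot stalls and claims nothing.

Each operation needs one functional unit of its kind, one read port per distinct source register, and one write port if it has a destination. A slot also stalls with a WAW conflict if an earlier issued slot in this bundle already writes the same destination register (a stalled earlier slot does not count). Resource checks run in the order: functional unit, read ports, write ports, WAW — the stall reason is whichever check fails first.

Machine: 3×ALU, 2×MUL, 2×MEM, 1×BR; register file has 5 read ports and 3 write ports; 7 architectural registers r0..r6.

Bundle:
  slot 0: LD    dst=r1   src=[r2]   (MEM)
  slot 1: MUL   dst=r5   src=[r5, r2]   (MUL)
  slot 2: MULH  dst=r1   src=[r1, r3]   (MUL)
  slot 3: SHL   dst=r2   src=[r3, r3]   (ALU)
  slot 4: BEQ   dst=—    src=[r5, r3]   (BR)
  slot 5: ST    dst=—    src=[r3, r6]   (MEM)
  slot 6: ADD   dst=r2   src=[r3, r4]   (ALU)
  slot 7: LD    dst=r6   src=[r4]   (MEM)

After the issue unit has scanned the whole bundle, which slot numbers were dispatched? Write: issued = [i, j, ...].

slot 0 (MEM): ISSUE — free A3,Mu2,Ld1,B1 rp4 wp2
slot 1 (MUL): ISSUE — free A3,Mu1,Ld1,B1 rp2 wp1
slot 2 (MUL): stall WAW — free A3,Mu1,Ld1,B1 rp2 wp1
slot 3 (ALU): ISSUE — free A2,Mu1,Ld1,B1 rp1 wp0
slot 4 (BR): stall RD_PORT — free A2,Mu1,Ld1,B1 rp1 wp0
slot 5 (MEM): stall RD_PORT — free A2,Mu1,Ld1,B1 rp1 wp0
slot 6 (ALU): stall RD_PORT — free A2,Mu1,Ld1,B1 rp1 wp0
slot 7 (MEM): stall WR_PORT — free A2,Mu1,Ld1,B1 rp1 wp0

issued = [0, 1, 3]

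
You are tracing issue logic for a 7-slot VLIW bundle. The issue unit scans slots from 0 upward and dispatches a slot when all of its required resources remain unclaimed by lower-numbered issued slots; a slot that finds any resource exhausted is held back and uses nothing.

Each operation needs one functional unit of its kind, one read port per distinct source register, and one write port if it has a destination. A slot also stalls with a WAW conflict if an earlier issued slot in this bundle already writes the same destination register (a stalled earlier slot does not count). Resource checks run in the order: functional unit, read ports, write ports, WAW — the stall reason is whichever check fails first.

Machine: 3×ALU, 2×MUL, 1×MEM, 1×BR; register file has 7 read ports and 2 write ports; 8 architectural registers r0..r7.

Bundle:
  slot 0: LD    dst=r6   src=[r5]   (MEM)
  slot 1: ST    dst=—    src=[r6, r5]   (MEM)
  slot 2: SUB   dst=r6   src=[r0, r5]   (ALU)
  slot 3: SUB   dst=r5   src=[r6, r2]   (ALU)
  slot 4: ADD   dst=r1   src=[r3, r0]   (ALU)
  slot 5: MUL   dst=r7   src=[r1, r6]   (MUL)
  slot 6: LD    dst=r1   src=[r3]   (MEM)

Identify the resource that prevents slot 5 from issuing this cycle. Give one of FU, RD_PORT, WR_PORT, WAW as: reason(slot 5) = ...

reason(slot 5) = WR_PORT

slot 0 (MEM): ISSUE — free A3,Mu2,Ld0,B1 rp6 wp1
slot 1 (MEM): stall FU — free A3,Mu2,Ld0,B1 rp6 wp1
slot 2 (ALU): stall WAW — free A3,Mu2,Ld0,B1 rp6 wp1
slot 3 (ALU): ISSUE — free A2,Mu2,Ld0,B1 rp4 wp0
slot 4 (ALU): stall WR_PORT — free A2,Mu2,Ld0,B1 rp4 wp0
slot 5 (MUL): stall WR_PORT — free A2,Mu2,Ld0,B1 rp4 wp0
slot 6 (MEM): stall FU — free A2,Mu2,Ld0,B1 rp4 wp0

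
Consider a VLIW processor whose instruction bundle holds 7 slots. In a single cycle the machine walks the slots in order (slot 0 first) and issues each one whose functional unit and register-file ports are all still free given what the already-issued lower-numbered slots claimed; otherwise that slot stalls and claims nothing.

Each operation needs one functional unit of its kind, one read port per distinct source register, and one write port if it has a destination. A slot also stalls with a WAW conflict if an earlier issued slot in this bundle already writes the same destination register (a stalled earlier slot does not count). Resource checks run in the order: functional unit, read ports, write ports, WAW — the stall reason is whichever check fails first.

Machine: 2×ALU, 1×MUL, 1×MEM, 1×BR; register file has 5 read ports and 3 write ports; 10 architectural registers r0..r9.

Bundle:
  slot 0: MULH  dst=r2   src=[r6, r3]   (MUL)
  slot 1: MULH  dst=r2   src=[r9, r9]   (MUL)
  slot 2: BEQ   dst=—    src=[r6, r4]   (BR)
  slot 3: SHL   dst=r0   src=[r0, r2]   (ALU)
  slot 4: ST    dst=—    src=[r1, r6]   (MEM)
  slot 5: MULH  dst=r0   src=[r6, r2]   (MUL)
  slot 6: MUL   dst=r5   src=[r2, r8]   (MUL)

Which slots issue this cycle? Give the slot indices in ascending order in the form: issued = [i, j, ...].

  0. MUL→r2 ⇒ go  {2A/0Mu/1Ld/1B | 3r 2w}
  1. MUL→r2 ⇒ no(FU)  {2A/0Mu/1Ld/1B | 3r 2w}
  2. BR ⇒ go  {2A/0Mu/1Ld/0B | 1r 2w}
  3. ALU→r0 ⇒ no(RD_PORT)  {2A/0Mu/1Ld/0B | 1r 2w}
  4. MEM ⇒ no(RD_PORT)  {2A/0Mu/1Ld/0B | 1r 2w}
  5. MUL→r0 ⇒ no(FU)  {2A/0Mu/1Ld/0B | 1r 2w}
  6. MUL→r5 ⇒ no(FU)  {2A/0Mu/1Ld/0B | 1r 2w}

issued = [0, 2]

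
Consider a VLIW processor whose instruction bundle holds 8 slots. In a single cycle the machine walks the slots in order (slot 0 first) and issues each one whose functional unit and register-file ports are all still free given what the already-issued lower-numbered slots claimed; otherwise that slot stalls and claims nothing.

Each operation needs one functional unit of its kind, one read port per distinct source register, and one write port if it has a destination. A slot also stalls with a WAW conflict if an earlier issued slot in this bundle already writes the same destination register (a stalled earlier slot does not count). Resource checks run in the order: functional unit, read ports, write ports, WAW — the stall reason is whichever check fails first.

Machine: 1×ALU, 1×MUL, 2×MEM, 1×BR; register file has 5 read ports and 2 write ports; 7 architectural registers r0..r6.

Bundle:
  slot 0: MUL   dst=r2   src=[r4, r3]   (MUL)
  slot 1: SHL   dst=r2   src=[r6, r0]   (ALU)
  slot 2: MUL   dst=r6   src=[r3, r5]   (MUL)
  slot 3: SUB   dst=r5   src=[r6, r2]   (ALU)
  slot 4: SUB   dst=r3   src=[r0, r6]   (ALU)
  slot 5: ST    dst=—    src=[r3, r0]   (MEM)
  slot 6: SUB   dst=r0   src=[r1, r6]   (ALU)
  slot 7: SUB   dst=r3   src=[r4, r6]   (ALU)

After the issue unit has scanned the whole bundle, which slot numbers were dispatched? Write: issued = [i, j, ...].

[0] MUL needs rd=2 wr=1: ok; after: ALU=1 MUL=0 MEM=2 BR=1, R=3, W=1
[1] ALU needs rd=2 wr=1: WAW; after: ALU=1 MUL=0 MEM=2 BR=1, R=3, W=1
[2] MUL needs rd=2 wr=1: FU; after: ALU=1 MUL=0 MEM=2 BR=1, R=3, W=1
[3] ALU needs rd=2 wr=1: ok; after: ALU=0 MUL=0 MEM=2 BR=1, R=1, W=0
[4] ALU needs rd=2 wr=1: FU; after: ALU=0 MUL=0 MEM=2 BR=1, R=1, W=0
[5] MEM needs rd=2 wr=0: RD_PORT; after: ALU=0 MUL=0 MEM=2 BR=1, R=1, W=0
[6] ALU needs rd=2 wr=1: FU; after: ALU=0 MUL=0 MEM=2 BR=1, R=1, W=0
[7] ALU needs rd=2 wr=1: FU; after: ALU=0 MUL=0 MEM=2 BR=1, R=1, W=0

issued = [0, 3]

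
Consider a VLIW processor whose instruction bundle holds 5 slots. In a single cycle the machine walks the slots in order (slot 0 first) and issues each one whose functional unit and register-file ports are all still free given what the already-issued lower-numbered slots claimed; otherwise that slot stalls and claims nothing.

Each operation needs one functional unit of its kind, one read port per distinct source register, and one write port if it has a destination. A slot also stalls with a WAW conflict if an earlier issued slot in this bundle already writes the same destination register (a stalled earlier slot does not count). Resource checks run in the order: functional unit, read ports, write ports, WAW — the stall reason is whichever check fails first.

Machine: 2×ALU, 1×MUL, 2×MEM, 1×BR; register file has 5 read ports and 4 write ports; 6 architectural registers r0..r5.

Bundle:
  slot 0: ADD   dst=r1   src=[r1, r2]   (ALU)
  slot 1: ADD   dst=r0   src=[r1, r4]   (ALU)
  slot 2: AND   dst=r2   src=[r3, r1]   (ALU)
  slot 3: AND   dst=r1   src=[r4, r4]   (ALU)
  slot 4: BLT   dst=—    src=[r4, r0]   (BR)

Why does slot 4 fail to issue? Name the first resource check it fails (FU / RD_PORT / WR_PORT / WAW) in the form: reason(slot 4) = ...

  0. ALU→r1 ⇒ go  {1A/1Mu/2Ld/1B | 3r 3w}
  1. ALU→r0 ⇒ go  {0A/1Mu/2Ld/1B | 1r 2w}
  2. ALU→r2 ⇒ no(FU)  {0A/1Mu/2Ld/1B | 1r 2w}
  3. ALU→r1 ⇒ no(FU)  {0A/1Mu/2Ld/1B | 1r 2w}
  4. BR ⇒ no(RD_PORT)  {0A/1Mu/2Ld/1B | 1r 2w}

reason(slot 4) = RD_PORT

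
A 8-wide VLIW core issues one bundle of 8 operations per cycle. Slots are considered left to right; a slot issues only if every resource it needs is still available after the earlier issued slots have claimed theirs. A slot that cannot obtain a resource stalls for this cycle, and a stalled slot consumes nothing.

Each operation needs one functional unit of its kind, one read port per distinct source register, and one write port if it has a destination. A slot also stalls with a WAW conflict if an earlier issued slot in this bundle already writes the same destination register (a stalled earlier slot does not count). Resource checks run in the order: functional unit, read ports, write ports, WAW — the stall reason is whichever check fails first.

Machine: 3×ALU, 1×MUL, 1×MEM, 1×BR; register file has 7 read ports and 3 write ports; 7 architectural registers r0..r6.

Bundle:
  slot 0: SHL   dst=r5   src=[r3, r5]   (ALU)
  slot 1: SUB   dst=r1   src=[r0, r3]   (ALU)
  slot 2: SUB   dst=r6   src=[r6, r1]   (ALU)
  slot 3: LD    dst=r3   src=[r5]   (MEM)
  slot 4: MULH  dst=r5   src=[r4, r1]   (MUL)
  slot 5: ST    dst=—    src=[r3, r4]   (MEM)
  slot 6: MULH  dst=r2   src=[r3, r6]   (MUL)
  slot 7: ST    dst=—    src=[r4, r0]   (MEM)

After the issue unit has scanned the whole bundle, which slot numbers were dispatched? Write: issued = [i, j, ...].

issued = [0, 1, 2]

#0 ALU src=r3,r5 dispatched  <A:2 Mu:1 Ld:1 B:1 rd:5 wr:2>
#1 ALU src=r0,r3 dispatched  <A:1 Mu:1 Ld:1 B:1 rd:3 wr:1>
#2 ALU src=r6,r1 dispatched  <A:0 Mu:1 Ld:1 B:1 rd:1 wr:0>
#3 MEM src=r5 held:WR_PORT  <A:0 Mu:1 Ld:1 B:1 rd:1 wr:0>
#4 MUL src=r4,r1 held:RD_PORT  <A:0 Mu:1 Ld:1 B:1 rd:1 wr:0>
#5 MEM src=r3,r4 held:RD_PORT  <A:0 Mu:1 Ld:1 B:1 rd:1 wr:0>
#6 MUL src=r3,r6 held:RD_PORT  <A:0 Mu:1 Ld:1 B:1 rd:1 wr:0>
#7 MEM src=r4,r0 held:RD_PORT  <A:0 Mu:1 Ld:1 B:1 rd:1 wr:0>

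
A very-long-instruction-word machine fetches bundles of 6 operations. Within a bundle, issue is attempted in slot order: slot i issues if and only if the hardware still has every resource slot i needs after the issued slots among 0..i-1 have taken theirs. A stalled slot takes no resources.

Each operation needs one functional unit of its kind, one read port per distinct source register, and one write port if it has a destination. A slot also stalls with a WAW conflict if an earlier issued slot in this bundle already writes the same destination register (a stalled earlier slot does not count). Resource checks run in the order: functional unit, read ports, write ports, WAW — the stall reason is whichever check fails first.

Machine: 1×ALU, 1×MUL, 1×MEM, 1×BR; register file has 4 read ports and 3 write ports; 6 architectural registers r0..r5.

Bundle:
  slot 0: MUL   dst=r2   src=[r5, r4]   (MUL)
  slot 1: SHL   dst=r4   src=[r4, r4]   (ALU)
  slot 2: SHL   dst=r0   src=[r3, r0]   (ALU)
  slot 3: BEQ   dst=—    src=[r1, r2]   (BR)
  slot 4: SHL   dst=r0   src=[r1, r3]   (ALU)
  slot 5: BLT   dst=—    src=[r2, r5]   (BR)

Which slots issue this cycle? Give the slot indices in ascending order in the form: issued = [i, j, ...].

issued = [0, 1]

#0 MUL src=r5,r4 dispatched  <A:1 Mu:0 Ld:1 B:1 rd:2 wr:2>
#1 ALU src=r4,r4 dispatched  <A:0 Mu:0 Ld:1 B:1 rd:1 wr:1>
#2 ALU src=r3,r0 held:FU  <A:0 Mu:0 Ld:1 B:1 rd:1 wr:1>
#3 BR src=r1,r2 held:RD_PORT  <A:0 Mu:0 Ld:1 B:1 rd:1 wr:1>
#4 ALU src=r1,r3 held:FU  <A:0 Mu:0 Ld:1 B:1 rd:1 wr:1>
#5 BR src=r2,r5 held:RD_PORT  <A:0 Mu:0 Ld:1 B:1 rd:1 wr:1>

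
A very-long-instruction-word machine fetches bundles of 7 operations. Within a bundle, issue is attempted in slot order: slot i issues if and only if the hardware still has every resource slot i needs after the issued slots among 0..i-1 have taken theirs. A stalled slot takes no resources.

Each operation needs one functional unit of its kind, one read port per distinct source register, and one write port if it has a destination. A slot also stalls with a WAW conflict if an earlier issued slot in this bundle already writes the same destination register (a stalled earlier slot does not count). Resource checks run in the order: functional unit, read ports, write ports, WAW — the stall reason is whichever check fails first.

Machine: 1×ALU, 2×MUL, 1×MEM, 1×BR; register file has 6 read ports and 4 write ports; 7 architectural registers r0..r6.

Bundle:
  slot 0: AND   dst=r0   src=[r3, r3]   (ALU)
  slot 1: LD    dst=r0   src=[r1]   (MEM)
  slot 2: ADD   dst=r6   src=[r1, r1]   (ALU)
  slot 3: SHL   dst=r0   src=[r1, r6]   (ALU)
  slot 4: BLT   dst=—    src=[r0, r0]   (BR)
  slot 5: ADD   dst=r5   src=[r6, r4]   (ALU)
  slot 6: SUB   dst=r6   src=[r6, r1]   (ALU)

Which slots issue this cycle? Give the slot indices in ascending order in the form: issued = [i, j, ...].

issued = [0, 4]

[0] ALU needs rd=1 wr=1: ok; after: ALU=0 MUL=2 MEM=1 BR=1, R=5, W=3
[1] MEM needs rd=1 wr=1: WAW; after: ALU=0 MUL=2 MEM=1 BR=1, R=5, W=3
[2] ALU needs rd=1 wr=1: FU; after: ALU=0 MUL=2 MEM=1 BR=1, R=5, W=3
[3] ALU needs rd=2 wr=1: FU; after: ALU=0 MUL=2 MEM=1 BR=1, R=5, W=3
[4] BR needs rd=1 wr=0: ok; after: ALU=0 MUL=2 MEM=1 BR=0, R=4, W=3
[5] ALU needs rd=2 wr=1: FU; after: ALU=0 MUL=2 MEM=1 BR=0, R=4, W=3
[6] ALU needs rd=2 wr=1: FU; after: ALU=0 MUL=2 MEM=1 BR=0, R=4, W=3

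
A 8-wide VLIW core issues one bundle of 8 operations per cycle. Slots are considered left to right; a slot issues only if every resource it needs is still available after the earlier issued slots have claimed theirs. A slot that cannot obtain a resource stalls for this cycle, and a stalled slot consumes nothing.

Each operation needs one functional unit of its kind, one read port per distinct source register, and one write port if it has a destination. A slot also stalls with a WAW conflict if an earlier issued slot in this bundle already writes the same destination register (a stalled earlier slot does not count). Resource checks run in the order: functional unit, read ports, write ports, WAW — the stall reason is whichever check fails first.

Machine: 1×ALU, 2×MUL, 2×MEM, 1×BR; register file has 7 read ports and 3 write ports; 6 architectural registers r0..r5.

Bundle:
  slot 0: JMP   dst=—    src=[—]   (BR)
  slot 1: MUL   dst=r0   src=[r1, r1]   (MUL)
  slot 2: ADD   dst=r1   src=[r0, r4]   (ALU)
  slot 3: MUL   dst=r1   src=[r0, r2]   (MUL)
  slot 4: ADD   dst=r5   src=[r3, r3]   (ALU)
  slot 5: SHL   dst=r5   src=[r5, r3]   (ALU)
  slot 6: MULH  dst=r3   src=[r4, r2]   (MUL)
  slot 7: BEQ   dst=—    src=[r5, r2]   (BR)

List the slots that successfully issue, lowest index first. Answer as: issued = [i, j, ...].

issued = [0, 1, 2, 6]

  0. BR ⇒ go  {1A/2Mu/2Ld/0B | 7r 3w}
  1. MUL→r0 ⇒ go  {1A/1Mu/2Ld/0B | 6r 2w}
  2. ALU→r1 ⇒ go  {0A/1Mu/2Ld/0B | 4r 1w}
  3. MUL→r1 ⇒ no(WAW)  {0A/1Mu/2Ld/0B | 4r 1w}
  4. ALU→r5 ⇒ no(FU)  {0A/1Mu/2Ld/0B | 4r 1w}
  5. ALU→r5 ⇒ no(FU)  {0A/1Mu/2Ld/0B | 4r 1w}
  6. MUL→r3 ⇒ go  {0A/0Mu/2Ld/0B | 2r 0w}
  7. BR ⇒ no(FU)  {0A/0Mu/2Ld/0B | 2r 0w}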